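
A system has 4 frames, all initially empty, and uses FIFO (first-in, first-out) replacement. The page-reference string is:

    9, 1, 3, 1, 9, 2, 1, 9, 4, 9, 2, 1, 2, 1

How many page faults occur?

9 → miss, frames [9]
1 → miss, frames [9, 1]
3 → miss, frames [9, 1, 3]
1 → hit
9 → hit
2 → miss, frames [9, 1, 3, 2]
1 → hit
9 → hit
4 → miss, evict 9, frames [1, 3, 2, 4]
9 → miss, evict 1, frames [3, 2, 4, 9]
2 → hit
1 → miss, evict 3, frames [2, 4, 9, 1]
2 → hit
1 → hit
Page faults: 7.

7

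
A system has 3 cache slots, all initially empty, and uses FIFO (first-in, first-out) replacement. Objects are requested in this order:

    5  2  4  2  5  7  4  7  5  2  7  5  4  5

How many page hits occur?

7

5 → miss, frames {5}
2 → miss, frames {5,2}
4 → miss, frames {5,2,4}
2 → hit
5 → hit
7 → miss, evict 5, frames {2,4,7}
4 → hit
7 → hit
5 → miss, evict 2, frames {4,7,5}
2 → miss, evict 4, frames {7,5,2}
7 → hit
5 → hit
4 → miss, evict 7, frames {5,2,4}
5 → hit
Hits: 7.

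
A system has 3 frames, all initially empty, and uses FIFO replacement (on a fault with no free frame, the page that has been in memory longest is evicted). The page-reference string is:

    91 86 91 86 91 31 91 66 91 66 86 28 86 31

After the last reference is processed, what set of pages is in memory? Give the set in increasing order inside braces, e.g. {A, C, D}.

91 -> miss, frames [91]
86 -> miss, frames [91, 86]
91 -> hit
86 -> hit
91 -> hit
31 -> miss, frames [91, 86, 31]
91 -> hit
66 -> miss, evict 91, frames [86, 31, 66]
91 -> miss, evict 86, frames [31, 66, 91]
66 -> hit
86 -> miss, evict 31, frames [66, 91, 86]
28 -> miss, evict 66, frames [91, 86, 28]
86 -> hit
31 -> miss, evict 91, frames [86, 28, 31]

{28, 31, 86}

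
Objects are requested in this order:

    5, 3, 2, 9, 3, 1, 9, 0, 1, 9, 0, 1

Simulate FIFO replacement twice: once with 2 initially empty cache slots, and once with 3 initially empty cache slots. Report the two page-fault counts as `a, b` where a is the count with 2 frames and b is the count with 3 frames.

2 frames: F F F F F F F F F F F F → 12 faults.
3 frames: F F F F . F . F . . . . → 6 faults.
6 < 12: adding a frame reduced faults, as is typical.

12, 6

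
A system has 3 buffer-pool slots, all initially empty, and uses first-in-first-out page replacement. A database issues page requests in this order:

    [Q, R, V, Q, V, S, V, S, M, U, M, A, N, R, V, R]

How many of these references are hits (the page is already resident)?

6

Q -> miss, frames [Q]
R -> miss, frames [Q, R]
V -> miss, frames [Q, R, V]
Q -> hit
V -> hit
S -> miss, evict Q, frames [R, V, S]
V -> hit
S -> hit
M -> miss, evict R, frames [V, S, M]
U -> miss, evict V, frames [S, M, U]
M -> hit
A -> miss, evict S, frames [M, U, A]
N -> miss, evict M, frames [U, A, N]
R -> miss, evict U, frames [A, N, R]
V -> miss, evict A, frames [N, R, V]
R -> hit
Hits: 6.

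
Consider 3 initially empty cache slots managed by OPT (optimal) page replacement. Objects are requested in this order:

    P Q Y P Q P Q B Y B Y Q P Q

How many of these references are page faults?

P -> fault, frames (P)
Q -> fault, frames (P Q)
Y -> fault, frames (P Q Y)
P -> hit
Q -> hit
P -> hit
Q -> hit
B -> fault, evict P, frames (Q Y B)
Y -> hit
B -> hit
Y -> hit
Q -> hit
P -> fault, evict B, frames (Q Y P)
Q -> hit
Page faults: 5.

5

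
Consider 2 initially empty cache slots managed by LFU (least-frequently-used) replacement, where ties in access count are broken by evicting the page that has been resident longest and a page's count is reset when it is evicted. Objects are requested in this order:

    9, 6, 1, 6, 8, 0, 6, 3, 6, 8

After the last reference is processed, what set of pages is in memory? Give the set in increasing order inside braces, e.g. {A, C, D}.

9 -> miss, frames {9}
6 -> miss, frames {9,6}
1 -> miss, evict 9, frames {6,1}
6 -> hit
8 -> miss, evict 1, frames {6,8}
0 -> miss, evict 8, frames {6,0}
6 -> hit
3 -> miss, evict 0, frames {6,3}
6 -> hit
8 -> miss, evict 3, frames {6,8}

{6, 8}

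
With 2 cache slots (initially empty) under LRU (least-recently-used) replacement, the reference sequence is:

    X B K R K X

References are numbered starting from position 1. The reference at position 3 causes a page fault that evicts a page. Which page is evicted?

X

pos 1: X -> fault, frames {X}
pos 2: B -> fault, frames {X,B}
pos 3: K -> fault, evict X, frames {B,K}
At position 3, page X is evicted.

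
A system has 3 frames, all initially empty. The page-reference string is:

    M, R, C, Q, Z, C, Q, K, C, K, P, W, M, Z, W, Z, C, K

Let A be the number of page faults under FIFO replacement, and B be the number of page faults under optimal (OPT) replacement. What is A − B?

2

Under FIFO: F F F F F . . F F . F F F F . . F F → 13 faults.
Under OPT: F F F F F . . F . . F F F . . . F F → 11 faults.
A − B = 13 − 11 = 2.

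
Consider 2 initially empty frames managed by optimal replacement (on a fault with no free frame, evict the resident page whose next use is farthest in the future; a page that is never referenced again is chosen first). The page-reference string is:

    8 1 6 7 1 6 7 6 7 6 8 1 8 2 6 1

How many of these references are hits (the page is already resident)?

7

8: fault, frames (8)
1: fault, frames (8 1)
6: fault, evict 8, frames (1 6)
7: fault, evict 6, frames (1 7)
1: hit
6: fault, evict 1, frames (7 6)
7: hit
6: hit
7: hit
6: hit
8: fault, evict 7, frames (6 8)
1: fault, evict 6, frames (8 1)
8: hit
2: fault, evict 8, frames (1 2)
6: fault, evict 2, frames (1 6)
1: hit
Hits: 7.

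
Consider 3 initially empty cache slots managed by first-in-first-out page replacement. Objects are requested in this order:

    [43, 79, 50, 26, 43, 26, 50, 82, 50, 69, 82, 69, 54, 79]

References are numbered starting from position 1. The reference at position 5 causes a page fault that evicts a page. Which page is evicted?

79

pos 1: 43: miss, frames [43]
pos 2: 79: miss, frames [43, 79]
pos 3: 50: miss, frames [43, 79, 50]
pos 4: 26: miss, evict 43, frames [79, 50, 26]
pos 5: 43: miss, evict 79, frames [50, 26, 43]
At position 5, page 79 is evicted.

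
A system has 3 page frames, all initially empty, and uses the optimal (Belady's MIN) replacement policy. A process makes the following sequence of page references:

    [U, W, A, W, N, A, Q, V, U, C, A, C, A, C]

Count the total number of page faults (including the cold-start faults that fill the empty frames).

U: miss, frames [U]
W: miss, frames [U, W]
A: miss, frames [U, W, A]
W: hit
N: miss, evict W, frames [U, A, N]
A: hit
Q: miss, evict N, frames [U, A, Q]
V: miss, evict Q, frames [U, A, V]
U: hit
C: miss, evict V, frames [U, A, C]
A: hit
C: hit
A: hit
C: hit
Page faults: 7.

7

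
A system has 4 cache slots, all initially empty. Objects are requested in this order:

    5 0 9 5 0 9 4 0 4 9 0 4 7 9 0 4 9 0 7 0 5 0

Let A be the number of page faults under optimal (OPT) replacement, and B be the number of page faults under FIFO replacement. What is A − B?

Under OPT: F F F . . . F . . . . . F . . . . . . . F . → 6 faults.
Under FIFO: F F F . . . F . . . . . F . . . . . . . F F → 7 faults.
A − B = 6 − 7 = -1.

-1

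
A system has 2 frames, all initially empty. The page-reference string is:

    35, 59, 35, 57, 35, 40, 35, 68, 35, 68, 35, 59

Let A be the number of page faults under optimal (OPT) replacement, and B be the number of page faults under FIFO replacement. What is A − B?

Under OPT: F F . F . F . F . . . F → 6 faults.
Under FIFO: F F . F F F . F F . . F → 8 faults.
A − B = 6 − 8 = -2.

-2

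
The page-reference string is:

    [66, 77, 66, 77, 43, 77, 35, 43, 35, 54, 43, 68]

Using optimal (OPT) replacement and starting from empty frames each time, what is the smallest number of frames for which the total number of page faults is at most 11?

f=1: 12 faults
f=2: 6 faults
f=3: 6 faults
f=4: 6 faults
f=5: 6 faults
f=6: 6 faults
Smallest f with faults ≤ 11 is 2.

2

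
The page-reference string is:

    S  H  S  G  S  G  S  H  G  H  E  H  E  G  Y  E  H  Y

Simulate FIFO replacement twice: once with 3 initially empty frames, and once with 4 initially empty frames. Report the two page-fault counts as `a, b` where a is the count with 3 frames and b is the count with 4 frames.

3 frames: F F . F . . . . . . F . . . F . F . → 6 faults.
4 frames: F F . F . . . . . . F . . . F . . . → 5 faults.
5 < 6: adding a frame reduced faults, as is typical.

6, 5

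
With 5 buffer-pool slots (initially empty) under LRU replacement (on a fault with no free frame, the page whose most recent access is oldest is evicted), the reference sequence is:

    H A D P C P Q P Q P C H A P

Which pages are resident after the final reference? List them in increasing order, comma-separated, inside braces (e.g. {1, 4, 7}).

H -> miss, frames [H]
A -> miss, frames [H, A]
D -> miss, frames [H, A, D]
P -> miss, frames [H, A, D, P]
C -> miss, frames [H, A, D, P, C]
P -> hit
Q -> miss, evict H, frames [A, D, C, P, Q]
P -> hit
Q -> hit
P -> hit
C -> hit
H -> miss, evict A, frames [D, Q, P, C, H]
A -> miss, evict D, frames [Q, P, C, H, A]
P -> hit

{A, C, H, P, Q}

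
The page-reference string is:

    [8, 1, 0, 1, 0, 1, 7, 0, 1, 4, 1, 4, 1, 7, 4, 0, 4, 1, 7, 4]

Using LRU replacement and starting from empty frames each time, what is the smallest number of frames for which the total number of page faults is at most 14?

2

f=1: 20 faults
f=2: 13 faults
f=3: 9 faults
f=4: 5 faults
f=5: 5 faults
Smallest f with faults ≤ 14 is 2.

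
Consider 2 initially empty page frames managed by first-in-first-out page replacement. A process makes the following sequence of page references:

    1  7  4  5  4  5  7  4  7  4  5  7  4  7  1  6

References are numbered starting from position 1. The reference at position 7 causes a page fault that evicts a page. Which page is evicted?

pos 1: 1 -> fault, frames {1}
pos 2: 7 -> fault, frames {1,7}
pos 3: 4 -> fault, evict 1, frames {7,4}
pos 4: 5 -> fault, evict 7, frames {4,5}
pos 5: 4 -> hit
pos 6: 5 -> hit
pos 7: 7 -> fault, evict 4, frames {5,7}
At position 7, page 4 is evicted.

4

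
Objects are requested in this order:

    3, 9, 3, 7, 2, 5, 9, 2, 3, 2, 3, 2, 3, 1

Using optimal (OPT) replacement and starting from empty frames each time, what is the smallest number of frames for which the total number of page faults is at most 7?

f=1: 14 faults
f=2: 8 faults
f=3: 7 faults
f=4: 6 faults
f=5: 6 faults
f=6: 6 faults
Smallest f with faults ≤ 7 is 3.

3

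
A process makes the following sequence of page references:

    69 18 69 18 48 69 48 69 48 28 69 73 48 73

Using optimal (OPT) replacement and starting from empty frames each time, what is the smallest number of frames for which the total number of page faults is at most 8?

2

f=1: 14 faults
f=2: 6 faults
f=3: 5 faults
f=4: 5 faults
f=5: 5 faults
Smallest f with faults ≤ 8 is 2.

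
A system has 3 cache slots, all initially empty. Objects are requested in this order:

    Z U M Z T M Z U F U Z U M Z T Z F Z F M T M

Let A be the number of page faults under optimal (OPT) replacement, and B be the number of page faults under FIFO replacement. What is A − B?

Under OPT: F F F . F . . F F . . . F . F . . . . F . . → 9 faults.
Under FIFO: F F F . F . F F F . . . F F F . F . . F . . → 12 faults.
A − B = 9 − 12 = -3.

-3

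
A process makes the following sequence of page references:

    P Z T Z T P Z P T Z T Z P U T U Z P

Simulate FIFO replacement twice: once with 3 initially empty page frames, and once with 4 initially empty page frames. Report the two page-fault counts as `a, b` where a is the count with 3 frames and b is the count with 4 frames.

3 frames: F F F . . . . . . . . . . F . . . F → 5 faults.
4 frames: F F F . . . . . . . . . . F . . . . → 4 faults.
4 < 5: adding a frame reduced faults, as is typical.

5, 4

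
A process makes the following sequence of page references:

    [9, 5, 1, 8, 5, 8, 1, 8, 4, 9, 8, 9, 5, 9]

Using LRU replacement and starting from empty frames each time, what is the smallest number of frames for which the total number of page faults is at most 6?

f=1: 14 faults
f=2: 10 faults
f=3: 7 faults
f=4: 7 faults
f=5: 5 faults
Smallest f with faults ≤ 6 is 5.

5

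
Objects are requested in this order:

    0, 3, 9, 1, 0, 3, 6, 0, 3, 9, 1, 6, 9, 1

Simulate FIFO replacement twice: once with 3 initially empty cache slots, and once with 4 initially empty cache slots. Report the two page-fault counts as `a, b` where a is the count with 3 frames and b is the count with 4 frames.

9, 10

3 frames: F F F F F F F . . F F . . . → 9 faults.
4 frames: F F F F . . F F F F F F . . → 10 faults.
10 > 9: adding a frame increased faults — Belady's anomaly.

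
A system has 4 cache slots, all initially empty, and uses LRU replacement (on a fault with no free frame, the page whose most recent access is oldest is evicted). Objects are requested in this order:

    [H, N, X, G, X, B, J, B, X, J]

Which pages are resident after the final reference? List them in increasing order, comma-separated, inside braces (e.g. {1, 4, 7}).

{B, G, J, X}

H → fault, frames {H}
N → fault, frames {H,N}
X → fault, frames {H,N,X}
G → fault, frames {H,N,X,G}
X → hit
B → fault, evict H, frames {N,G,X,B}
J → fault, evict N, frames {G,X,B,J}
B → hit
X → hit
J → hit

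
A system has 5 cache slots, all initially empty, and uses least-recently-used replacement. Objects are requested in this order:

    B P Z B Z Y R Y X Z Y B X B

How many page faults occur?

6

B -> miss, frames {B}
P -> miss, frames {B,P}
Z -> miss, frames {B,P,Z}
B -> hit
Z -> hit
Y -> miss, frames {P,B,Z,Y}
R -> miss, frames {P,B,Z,Y,R}
Y -> hit
X -> miss, evict P, frames {B,Z,R,Y,X}
Z -> hit
Y -> hit
B -> hit
X -> hit
B -> hit
Page faults: 6.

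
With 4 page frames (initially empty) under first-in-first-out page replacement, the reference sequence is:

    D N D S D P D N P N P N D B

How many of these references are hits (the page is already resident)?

D: fault, frames [D]
N: fault, frames [D, N]
D: hit
S: fault, frames [D, N, S]
D: hit
P: fault, frames [D, N, S, P]
D: hit
N: hit
P: hit
N: hit
P: hit
N: hit
D: hit
B: fault, evict D, frames [N, S, P, B]
Hits: 9.

9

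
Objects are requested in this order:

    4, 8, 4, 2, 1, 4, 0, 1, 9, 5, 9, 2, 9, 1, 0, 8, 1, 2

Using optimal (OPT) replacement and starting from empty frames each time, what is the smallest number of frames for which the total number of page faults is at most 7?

6

f=1: 18 faults
f=2: 12 faults
f=3: 10 faults
f=4: 9 faults
f=5: 8 faults
f=6: 7 faults
f=7: 7 faults
Smallest f with faults ≤ 7 is 6.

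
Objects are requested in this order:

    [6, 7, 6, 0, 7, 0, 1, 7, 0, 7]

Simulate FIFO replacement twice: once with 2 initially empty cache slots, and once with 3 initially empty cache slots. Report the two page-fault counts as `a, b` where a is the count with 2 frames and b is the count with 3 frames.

6, 4

2 frames: F F . F . . F F F . → 6 faults.
3 frames: F F . F . . F . . . → 4 faults.
4 < 6: adding a frame reduced faults, as is typical.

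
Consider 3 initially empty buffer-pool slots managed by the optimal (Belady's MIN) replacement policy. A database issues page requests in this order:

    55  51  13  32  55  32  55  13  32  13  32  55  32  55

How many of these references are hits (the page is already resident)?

10

55 -> fault, frames (55)
51 -> fault, frames (55 51)
13 -> fault, frames (55 51 13)
32 -> fault, evict 51, frames (55 13 32)
55 -> hit
32 -> hit
55 -> hit
13 -> hit
32 -> hit
13 -> hit
32 -> hit
55 -> hit
32 -> hit
55 -> hit
Hits: 10.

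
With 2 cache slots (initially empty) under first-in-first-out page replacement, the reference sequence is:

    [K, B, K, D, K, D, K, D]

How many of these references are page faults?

4

K → miss, frames {K}
B → miss, frames {K,B}
K → hit
D → miss, evict K, frames {B,D}
K → miss, evict B, frames {D,K}
D → hit
K → hit
D → hit
Page faults: 4.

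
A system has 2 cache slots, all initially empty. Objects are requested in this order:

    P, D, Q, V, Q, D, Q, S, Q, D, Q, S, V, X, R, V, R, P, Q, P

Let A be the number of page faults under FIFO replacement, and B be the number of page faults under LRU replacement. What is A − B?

2

Under FIFO: F F F F . F F F . F F F F F F F . F F . → 16 faults.
Under LRU: F F F F . F . F . F . F F F F F . F F . → 14 faults.
A − B = 16 − 14 = 2.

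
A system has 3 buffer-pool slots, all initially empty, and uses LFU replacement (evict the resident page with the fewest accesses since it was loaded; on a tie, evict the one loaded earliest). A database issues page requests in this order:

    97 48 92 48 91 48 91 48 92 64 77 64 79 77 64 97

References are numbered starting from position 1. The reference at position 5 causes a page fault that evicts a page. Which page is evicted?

97

pos 1: 97: fault, frames [97]
pos 2: 48: fault, frames [97, 48]
pos 3: 92: fault, frames [97, 48, 92]
pos 4: 48: hit
pos 5: 91: fault, evict 97, frames [48, 92, 91]
At position 5, page 97 is evicted.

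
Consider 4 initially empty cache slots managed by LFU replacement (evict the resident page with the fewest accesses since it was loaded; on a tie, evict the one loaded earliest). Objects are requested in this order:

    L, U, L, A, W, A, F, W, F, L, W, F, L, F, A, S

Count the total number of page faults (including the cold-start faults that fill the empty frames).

L: miss, frames [L]
U: miss, frames [L, U]
L: hit
A: miss, frames [L, U, A]
W: miss, frames [L, U, A, W]
A: hit
F: miss, evict U, frames [L, A, W, F]
W: hit
F: hit
L: hit
W: hit
F: hit
L: hit
F: hit
A: hit
S: miss, evict A, frames [L, W, F, S]
Page faults: 6.

6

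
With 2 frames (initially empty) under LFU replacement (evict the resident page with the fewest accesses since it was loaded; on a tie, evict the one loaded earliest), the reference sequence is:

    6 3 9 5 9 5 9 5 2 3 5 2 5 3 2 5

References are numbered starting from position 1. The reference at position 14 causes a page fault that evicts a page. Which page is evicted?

2

pos 1: 6 -> fault, frames [6]
pos 2: 3 -> fault, frames [6, 3]
pos 3: 9 -> fault, evict 6, frames [3, 9]
pos 4: 5 -> fault, evict 3, frames [9, 5]
pos 5: 9 -> hit
pos 6: 5 -> hit
pos 7: 9 -> hit
pos 8: 5 -> hit
pos 9: 2 -> fault, evict 9, frames [5, 2]
pos 10: 3 -> fault, evict 2, frames [5, 3]
pos 11: 5 -> hit
pos 12: 2 -> fault, evict 3, frames [5, 2]
pos 13: 5 -> hit
pos 14: 3 -> fault, evict 2, frames [5, 3]
At position 14, page 2 is evicted.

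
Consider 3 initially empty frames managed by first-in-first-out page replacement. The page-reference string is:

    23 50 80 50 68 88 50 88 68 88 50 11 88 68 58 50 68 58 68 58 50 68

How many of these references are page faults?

23 -> fault, frames [23]
50 -> fault, frames [23, 50]
80 -> fault, frames [23, 50, 80]
50 -> hit
68 -> fault, evict 23, frames [50, 80, 68]
88 -> fault, evict 50, frames [80, 68, 88]
50 -> fault, evict 80, frames [68, 88, 50]
88 -> hit
68 -> hit
88 -> hit
50 -> hit
11 -> fault, evict 68, frames [88, 50, 11]
88 -> hit
68 -> fault, evict 88, frames [50, 11, 68]
58 -> fault, evict 50, frames [11, 68, 58]
50 -> fault, evict 11, frames [68, 58, 50]
68 -> hit
58 -> hit
68 -> hit
58 -> hit
50 -> hit
68 -> hit
Page faults: 10.

10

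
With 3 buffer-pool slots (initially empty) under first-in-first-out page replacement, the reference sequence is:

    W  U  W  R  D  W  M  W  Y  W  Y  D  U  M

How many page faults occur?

W: fault, frames {W}
U: fault, frames {W,U}
W: hit
R: fault, frames {W,U,R}
D: fault, evict W, frames {U,R,D}
W: fault, evict U, frames {R,D,W}
M: fault, evict R, frames {D,W,M}
W: hit
Y: fault, evict D, frames {W,M,Y}
W: hit
Y: hit
D: fault, evict W, frames {M,Y,D}
U: fault, evict M, frames {Y,D,U}
M: fault, evict Y, frames {D,U,M}
Page faults: 10.

10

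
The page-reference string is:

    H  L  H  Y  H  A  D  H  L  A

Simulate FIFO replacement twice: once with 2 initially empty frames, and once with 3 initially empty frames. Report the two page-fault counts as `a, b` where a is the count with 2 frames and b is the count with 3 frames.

2 frames: F F . F F F F F F F → 9 faults.
3 frames: F F . F . F F F F F → 8 faults.
8 < 9: adding a frame reduced faults, as is typical.

9, 8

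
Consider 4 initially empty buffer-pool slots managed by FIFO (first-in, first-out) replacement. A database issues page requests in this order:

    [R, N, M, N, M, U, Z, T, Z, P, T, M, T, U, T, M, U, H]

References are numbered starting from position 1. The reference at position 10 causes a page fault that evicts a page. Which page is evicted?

pos 1: R → fault, frames (R)
pos 2: N → fault, frames (R N)
pos 3: M → fault, frames (R N M)
pos 4: N → hit
pos 5: M → hit
pos 6: U → fault, frames (R N M U)
pos 7: Z → fault, evict R, frames (N M U Z)
pos 8: T → fault, evict N, frames (M U Z T)
pos 9: Z → hit
pos 10: P → fault, evict M, frames (U Z T P)
At position 10, page M is evicted.

M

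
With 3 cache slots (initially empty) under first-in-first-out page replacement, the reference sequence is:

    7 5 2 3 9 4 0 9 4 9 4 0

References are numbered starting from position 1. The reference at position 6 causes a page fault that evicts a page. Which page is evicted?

pos 1: 7 → miss, frames {7}
pos 2: 5 → miss, frames {7,5}
pos 3: 2 → miss, frames {7,5,2}
pos 4: 3 → miss, evict 7, frames {5,2,3}
pos 5: 9 → miss, evict 5, frames {2,3,9}
pos 6: 4 → miss, evict 2, frames {3,9,4}
At position 6, page 2 is evicted.

2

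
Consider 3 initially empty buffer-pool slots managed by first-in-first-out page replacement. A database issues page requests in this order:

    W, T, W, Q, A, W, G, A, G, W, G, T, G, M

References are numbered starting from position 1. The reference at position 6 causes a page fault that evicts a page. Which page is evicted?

pos 1: W → miss, frames [W]
pos 2: T → miss, frames [W, T]
pos 3: W → hit
pos 4: Q → miss, frames [W, T, Q]
pos 5: A → miss, evict W, frames [T, Q, A]
pos 6: W → miss, evict T, frames [Q, A, W]
At position 6, page T is evicted.

T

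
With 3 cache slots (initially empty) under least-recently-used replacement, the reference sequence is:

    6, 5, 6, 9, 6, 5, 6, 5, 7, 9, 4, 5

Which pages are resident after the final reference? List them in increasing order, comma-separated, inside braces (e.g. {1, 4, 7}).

6 → fault, frames {6}
5 → fault, frames {6,5}
6 → hit
9 → fault, frames {5,6,9}
6 → hit
5 → hit
6 → hit
5 → hit
7 → fault, evict 9, frames {6,5,7}
9 → fault, evict 6, frames {5,7,9}
4 → fault, evict 5, frames {7,9,4}
5 → fault, evict 7, frames {9,4,5}

{4, 5, 9}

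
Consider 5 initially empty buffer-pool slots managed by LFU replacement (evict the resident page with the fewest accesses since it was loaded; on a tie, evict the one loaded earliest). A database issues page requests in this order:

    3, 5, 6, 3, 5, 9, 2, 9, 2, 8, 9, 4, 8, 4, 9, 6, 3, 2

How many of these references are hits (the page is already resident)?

3 → fault, frames {3}
5 → fault, frames {3,5}
6 → fault, frames {3,5,6}
3 → hit
5 → hit
9 → fault, frames {3,5,6,9}
2 → fault, frames {3,5,6,9,2}
9 → hit
2 → hit
8 → fault, evict 6, frames {3,5,9,2,8}
9 → hit
4 → fault, evict 8, frames {3,5,9,2,4}
8 → fault, evict 4, frames {3,5,9,2,8}
4 → fault, evict 8, frames {3,5,9,2,4}
9 → hit
6 → fault, evict 4, frames {3,5,9,2,6}
3 → hit
2 → hit
Hits: 8.

8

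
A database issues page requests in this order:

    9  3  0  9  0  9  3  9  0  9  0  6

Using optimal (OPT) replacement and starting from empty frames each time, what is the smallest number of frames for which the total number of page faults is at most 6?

2

f=1: 12 faults
f=2: 6 faults
f=3: 4 faults
f=4: 4 faults
Smallest f with faults ≤ 6 is 2.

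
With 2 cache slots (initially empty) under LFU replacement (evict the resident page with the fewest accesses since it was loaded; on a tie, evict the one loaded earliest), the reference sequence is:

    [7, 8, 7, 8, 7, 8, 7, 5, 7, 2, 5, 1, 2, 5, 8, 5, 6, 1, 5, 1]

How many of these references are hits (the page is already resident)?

6

7: miss, frames {7}
8: miss, frames {7,8}
7: hit
8: hit
7: hit
8: hit
7: hit
5: miss, evict 8, frames {7,5}
7: hit
2: miss, evict 5, frames {7,2}
5: miss, evict 2, frames {7,5}
1: miss, evict 5, frames {7,1}
2: miss, evict 1, frames {7,2}
5: miss, evict 2, frames {7,5}
8: miss, evict 5, frames {7,8}
5: miss, evict 8, frames {7,5}
6: miss, evict 5, frames {7,6}
1: miss, evict 6, frames {7,1}
5: miss, evict 1, frames {7,5}
1: miss, evict 5, frames {7,1}
Hits: 6.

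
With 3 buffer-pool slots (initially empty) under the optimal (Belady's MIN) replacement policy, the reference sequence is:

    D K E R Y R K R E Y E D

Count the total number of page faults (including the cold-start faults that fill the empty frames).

D -> miss, frames (D)
K -> miss, frames (D K)
E -> miss, frames (D K E)
R -> miss, evict D, frames (K E R)
Y -> miss, evict E, frames (K R Y)
R -> hit
K -> hit
R -> hit
E -> miss, evict R, frames (K Y E)
Y -> hit
E -> hit
D -> miss, evict E, frames (K Y D)
Page faults: 7.

7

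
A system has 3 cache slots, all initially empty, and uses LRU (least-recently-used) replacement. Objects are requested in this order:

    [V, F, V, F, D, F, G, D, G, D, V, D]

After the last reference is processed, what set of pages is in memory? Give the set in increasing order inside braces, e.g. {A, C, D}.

{D, G, V}

V -> fault, frames [V]
F -> fault, frames [V, F]
V -> hit
F -> hit
D -> fault, frames [V, F, D]
F -> hit
G -> fault, evict V, frames [D, F, G]
D -> hit
G -> hit
D -> hit
V -> fault, evict F, frames [G, D, V]
D -> hit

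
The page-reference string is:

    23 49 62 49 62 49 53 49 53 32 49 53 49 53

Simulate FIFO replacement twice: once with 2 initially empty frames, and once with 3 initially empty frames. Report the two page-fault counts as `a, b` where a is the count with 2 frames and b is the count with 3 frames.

8, 6

2 frames: F F F . . . F F . F . F F . → 8 faults.
3 frames: F F F . . . F . . F F . . . → 6 faults.
6 < 8: adding a frame reduced faults, as is typical.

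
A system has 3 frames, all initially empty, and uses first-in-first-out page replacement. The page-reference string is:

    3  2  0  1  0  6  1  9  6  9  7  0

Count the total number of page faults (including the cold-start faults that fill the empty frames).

8

3 → fault, frames {3}
2 → fault, frames {3,2}
0 → fault, frames {3,2,0}
1 → fault, evict 3, frames {2,0,1}
0 → hit
6 → fault, evict 2, frames {0,1,6}
1 → hit
9 → fault, evict 0, frames {1,6,9}
6 → hit
9 → hit
7 → fault, evict 1, frames {6,9,7}
0 → fault, evict 6, frames {9,7,0}
Page faults: 8.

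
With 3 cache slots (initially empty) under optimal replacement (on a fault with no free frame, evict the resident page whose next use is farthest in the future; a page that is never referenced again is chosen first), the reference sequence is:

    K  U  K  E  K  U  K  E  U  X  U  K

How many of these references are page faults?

4

K -> fault, frames (K)
U -> fault, frames (K U)
K -> hit
E -> fault, frames (K U E)
K -> hit
U -> hit
K -> hit
E -> hit
U -> hit
X -> fault, evict E, frames (K U X)
U -> hit
K -> hit
Page faults: 4.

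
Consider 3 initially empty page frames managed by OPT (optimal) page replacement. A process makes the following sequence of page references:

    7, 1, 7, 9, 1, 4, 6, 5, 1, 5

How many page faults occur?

6

7 → miss, frames [7]
1 → miss, frames [7, 1]
7 → hit
9 → miss, frames [7, 1, 9]
1 → hit
4 → miss, evict 9, frames [7, 1, 4]
6 → miss, evict 4, frames [7, 1, 6]
5 → miss, evict 6, frames [7, 1, 5]
1 → hit
5 → hit
Page faults: 6.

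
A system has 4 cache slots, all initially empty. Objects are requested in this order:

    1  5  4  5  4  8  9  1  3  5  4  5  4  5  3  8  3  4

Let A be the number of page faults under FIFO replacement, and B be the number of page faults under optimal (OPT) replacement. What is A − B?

Under FIFO: F F F . . F F F F F F . . . . F . . → 10 faults.
Under OPT: F F F . . F F . F . . . . . . F . . → 7 faults.
A − B = 10 − 7 = 3.

3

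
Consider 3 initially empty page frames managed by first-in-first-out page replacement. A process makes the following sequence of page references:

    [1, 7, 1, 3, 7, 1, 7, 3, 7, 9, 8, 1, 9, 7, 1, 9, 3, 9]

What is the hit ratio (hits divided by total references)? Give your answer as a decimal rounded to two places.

0.50

1 → fault, frames [1]
7 → fault, frames [1, 7]
1 → hit
3 → fault, frames [1, 7, 3]
7 → hit
1 → hit
7 → hit
3 → hit
7 → hit
9 → fault, evict 1, frames [7, 3, 9]
8 → fault, evict 7, frames [3, 9, 8]
1 → fault, evict 3, frames [9, 8, 1]
9 → hit
7 → fault, evict 9, frames [8, 1, 7]
1 → hit
9 → fault, evict 8, frames [1, 7, 9]
3 → fault, evict 1, frames [7, 9, 3]
9 → hit
Hits: 9 of 18 references → 9/18 = 0.5000.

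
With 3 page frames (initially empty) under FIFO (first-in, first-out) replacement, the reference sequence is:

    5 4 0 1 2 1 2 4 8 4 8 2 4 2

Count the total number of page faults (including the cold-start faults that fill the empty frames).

5 -> fault, frames {5}
4 -> fault, frames {5,4}
0 -> fault, frames {5,4,0}
1 -> fault, evict 5, frames {4,0,1}
2 -> fault, evict 4, frames {0,1,2}
1 -> hit
2 -> hit
4 -> fault, evict 0, frames {1,2,4}
8 -> fault, evict 1, frames {2,4,8}
4 -> hit
8 -> hit
2 -> hit
4 -> hit
2 -> hit
Page faults: 7.

7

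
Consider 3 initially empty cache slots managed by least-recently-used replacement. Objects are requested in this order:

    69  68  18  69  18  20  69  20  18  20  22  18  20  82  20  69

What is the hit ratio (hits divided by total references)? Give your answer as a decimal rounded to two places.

0.56

69: fault, frames [69]
68: fault, frames [69, 68]
18: fault, frames [69, 68, 18]
69: hit
18: hit
20: fault, evict 68, frames [69, 18, 20]
69: hit
20: hit
18: hit
20: hit
22: fault, evict 69, frames [18, 20, 22]
18: hit
20: hit
82: fault, evict 22, frames [18, 20, 82]
20: hit
69: fault, evict 18, frames [82, 20, 69]
Hits: 9 of 16 references → 9/16 = 0.5625.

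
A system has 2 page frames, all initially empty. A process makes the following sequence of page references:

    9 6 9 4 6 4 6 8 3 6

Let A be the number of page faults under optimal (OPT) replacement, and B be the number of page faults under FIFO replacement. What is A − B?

Under OPT: F F . F . . . F F . → 5 faults.
Under FIFO: F F . F . . . F F F → 6 faults.
A − B = 5 − 6 = -1.

-1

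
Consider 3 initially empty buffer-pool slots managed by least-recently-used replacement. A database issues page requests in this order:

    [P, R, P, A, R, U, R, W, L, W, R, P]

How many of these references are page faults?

7

P → fault, frames [P]
R → fault, frames [P, R]
P → hit
A → fault, frames [R, P, A]
R → hit
U → fault, evict P, frames [A, R, U]
R → hit
W → fault, evict A, frames [U, R, W]
L → fault, evict U, frames [R, W, L]
W → hit
R → hit
P → fault, evict L, frames [W, R, P]
Page faults: 7.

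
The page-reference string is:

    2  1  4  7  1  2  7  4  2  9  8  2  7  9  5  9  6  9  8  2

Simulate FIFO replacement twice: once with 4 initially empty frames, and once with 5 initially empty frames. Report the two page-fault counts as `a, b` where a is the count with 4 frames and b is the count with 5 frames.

4 frames: F F F F . . . . . F F F . . F . F F F F → 12 faults.
5 frames: F F F F . . . . . F F F . . F . F . . . → 9 faults.
9 < 12: adding a frame reduced faults, as is typical.

12, 9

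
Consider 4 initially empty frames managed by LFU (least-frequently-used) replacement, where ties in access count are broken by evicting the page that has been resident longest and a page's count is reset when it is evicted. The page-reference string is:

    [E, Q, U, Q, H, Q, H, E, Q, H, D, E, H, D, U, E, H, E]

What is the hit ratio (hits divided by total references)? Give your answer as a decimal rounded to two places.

E: fault, frames {E}
Q: fault, frames {E,Q}
U: fault, frames {E,Q,U}
Q: hit
H: fault, frames {E,Q,U,H}
Q: hit
H: hit
E: hit
Q: hit
H: hit
D: fault, evict U, frames {E,Q,H,D}
E: hit
H: hit
D: hit
U: fault, evict D, frames {E,Q,H,U}
E: hit
H: hit
E: hit
Hits: 12 of 18 references → 12/18 = 0.6667.

0.67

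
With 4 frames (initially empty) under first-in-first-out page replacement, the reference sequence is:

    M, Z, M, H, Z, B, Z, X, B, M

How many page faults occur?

6

M -> miss, frames {M}
Z -> miss, frames {M,Z}
M -> hit
H -> miss, frames {M,Z,H}
Z -> hit
B -> miss, frames {M,Z,H,B}
Z -> hit
X -> miss, evict M, frames {Z,H,B,X}
B -> hit
M -> miss, evict Z, frames {H,B,X,M}
Page faults: 6.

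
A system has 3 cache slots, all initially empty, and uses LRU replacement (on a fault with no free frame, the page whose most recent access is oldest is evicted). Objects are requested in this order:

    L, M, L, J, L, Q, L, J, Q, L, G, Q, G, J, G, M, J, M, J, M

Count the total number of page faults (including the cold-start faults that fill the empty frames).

7

L → fault, frames (L)
M → fault, frames (L M)
L → hit
J → fault, frames (M L J)
L → hit
Q → fault, evict M, frames (J L Q)
L → hit
J → hit
Q → hit
L → hit
G → fault, evict J, frames (Q L G)
Q → hit
G → hit
J → fault, evict L, frames (Q G J)
G → hit
M → fault, evict Q, frames (J G M)
J → hit
M → hit
J → hit
M → hit
Page faults: 7.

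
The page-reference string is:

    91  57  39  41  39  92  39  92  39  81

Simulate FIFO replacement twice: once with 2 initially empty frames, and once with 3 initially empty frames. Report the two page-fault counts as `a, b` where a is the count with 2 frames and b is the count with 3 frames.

2 frames: F F F F . F F . . F → 7 faults.
3 frames: F F F F . F . . . F → 6 faults.
6 < 7: adding a frame reduced faults, as is typical.

7, 6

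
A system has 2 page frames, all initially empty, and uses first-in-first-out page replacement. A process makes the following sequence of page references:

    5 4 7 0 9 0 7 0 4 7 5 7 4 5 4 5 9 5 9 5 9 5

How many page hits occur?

5 -> miss, frames (5)
4 -> miss, frames (5 4)
7 -> miss, evict 5, frames (4 7)
0 -> miss, evict 4, frames (7 0)
9 -> miss, evict 7, frames (0 9)
0 -> hit
7 -> miss, evict 0, frames (9 7)
0 -> miss, evict 9, frames (7 0)
4 -> miss, evict 7, frames (0 4)
7 -> miss, evict 0, frames (4 7)
5 -> miss, evict 4, frames (7 5)
7 -> hit
4 -> miss, evict 7, frames (5 4)
5 -> hit
4 -> hit
5 -> hit
9 -> miss, evict 5, frames (4 9)
5 -> miss, evict 4, frames (9 5)
9 -> hit
5 -> hit
9 -> hit
5 -> hit
Hits: 9.

9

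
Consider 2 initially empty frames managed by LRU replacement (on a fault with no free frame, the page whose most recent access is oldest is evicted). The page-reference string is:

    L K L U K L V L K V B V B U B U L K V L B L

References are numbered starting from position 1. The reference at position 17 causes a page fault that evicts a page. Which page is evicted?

B

pos 1: L: fault, frames [L]
pos 2: K: fault, frames [L, K]
pos 3: L: hit
pos 4: U: fault, evict K, frames [L, U]
pos 5: K: fault, evict L, frames [U, K]
pos 6: L: fault, evict U, frames [K, L]
pos 7: V: fault, evict K, frames [L, V]
pos 8: L: hit
pos 9: K: fault, evict V, frames [L, K]
pos 10: V: fault, evict L, frames [K, V]
pos 11: B: fault, evict K, frames [V, B]
pos 12: V: hit
pos 13: B: hit
pos 14: U: fault, evict V, frames [B, U]
pos 15: B: hit
pos 16: U: hit
pos 17: L: fault, evict B, frames [U, L]
At position 17, page B is evicted.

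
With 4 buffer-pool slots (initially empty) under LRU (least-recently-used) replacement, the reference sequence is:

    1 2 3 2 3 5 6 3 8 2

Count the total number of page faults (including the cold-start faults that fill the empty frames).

1 → fault, frames [1]
2 → fault, frames [1, 2]
3 → fault, frames [1, 2, 3]
2 → hit
3 → hit
5 → fault, frames [1, 2, 3, 5]
6 → fault, evict 1, frames [2, 3, 5, 6]
3 → hit
8 → fault, evict 2, frames [5, 6, 3, 8]
2 → fault, evict 5, frames [6, 3, 8, 2]
Page faults: 7.

7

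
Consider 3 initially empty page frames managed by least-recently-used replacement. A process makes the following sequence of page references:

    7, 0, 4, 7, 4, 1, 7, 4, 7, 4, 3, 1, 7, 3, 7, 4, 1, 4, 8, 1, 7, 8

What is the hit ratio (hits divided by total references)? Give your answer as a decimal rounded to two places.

0.50

7 -> fault, frames (7)
0 -> fault, frames (7 0)
4 -> fault, frames (7 0 4)
7 -> hit
4 -> hit
1 -> fault, evict 0, frames (7 4 1)
7 -> hit
4 -> hit
7 -> hit
4 -> hit
3 -> fault, evict 1, frames (7 4 3)
1 -> fault, evict 7, frames (4 3 1)
7 -> fault, evict 4, frames (3 1 7)
3 -> hit
7 -> hit
4 -> fault, evict 1, frames (3 7 4)
1 -> fault, evict 3, frames (7 4 1)
4 -> hit
8 -> fault, evict 7, frames (1 4 8)
1 -> hit
7 -> fault, evict 4, frames (8 1 7)
8 -> hit
Hits: 11 of 22 references → 11/22 = 0.5000.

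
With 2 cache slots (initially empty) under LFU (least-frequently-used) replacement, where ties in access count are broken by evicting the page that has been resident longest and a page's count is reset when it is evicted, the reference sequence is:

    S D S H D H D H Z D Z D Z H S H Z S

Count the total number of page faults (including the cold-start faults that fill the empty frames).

S -> miss, frames (S)
D -> miss, frames (S D)
S -> hit
H -> miss, evict D, frames (S H)
D -> miss, evict H, frames (S D)
H -> miss, evict D, frames (S H)
D -> miss, evict H, frames (S D)
H -> miss, evict D, frames (S H)
Z -> miss, evict H, frames (S Z)
D -> miss, evict Z, frames (S D)
Z -> miss, evict D, frames (S Z)
D -> miss, evict Z, frames (S D)
Z -> miss, evict D, frames (S Z)
H -> miss, evict Z, frames (S H)
S -> hit
H -> hit
Z -> miss, evict H, frames (S Z)
S -> hit
Page faults: 14.

14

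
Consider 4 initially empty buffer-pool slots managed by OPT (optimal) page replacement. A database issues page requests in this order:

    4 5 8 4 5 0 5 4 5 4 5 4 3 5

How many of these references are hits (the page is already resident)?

4: miss, frames (4)
5: miss, frames (4 5)
8: miss, frames (4 5 8)
4: hit
5: hit
0: miss, frames (4 5 8 0)
5: hit
4: hit
5: hit
4: hit
5: hit
4: hit
3: miss, evict 0, frames (4 5 8 3)
5: hit
Hits: 9.

9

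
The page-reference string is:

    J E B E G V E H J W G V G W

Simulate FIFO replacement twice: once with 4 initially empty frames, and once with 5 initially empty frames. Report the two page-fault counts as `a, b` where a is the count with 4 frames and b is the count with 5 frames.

10, 8

4 frames: F F F . F F . F F F F F . . → 10 faults.
5 frames: F F F . F F . F F F . . . . → 8 faults.
8 < 10: adding a frame reduced faults, as is typical.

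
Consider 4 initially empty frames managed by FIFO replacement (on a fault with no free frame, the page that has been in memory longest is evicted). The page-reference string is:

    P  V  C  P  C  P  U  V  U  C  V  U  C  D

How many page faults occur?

5

P: miss, frames [P]
V: miss, frames [P, V]
C: miss, frames [P, V, C]
P: hit
C: hit
P: hit
U: miss, frames [P, V, C, U]
V: hit
U: hit
C: hit
V: hit
U: hit
C: hit
D: miss, evict P, frames [V, C, U, D]
Page faults: 5.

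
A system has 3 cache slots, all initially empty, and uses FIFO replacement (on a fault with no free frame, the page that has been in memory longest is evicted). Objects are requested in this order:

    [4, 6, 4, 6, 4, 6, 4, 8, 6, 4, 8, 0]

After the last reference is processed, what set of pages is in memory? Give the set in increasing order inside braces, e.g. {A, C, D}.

{0, 6, 8}

4: fault, frames (4)
6: fault, frames (4 6)
4: hit
6: hit
4: hit
6: hit
4: hit
8: fault, frames (4 6 8)
6: hit
4: hit
8: hit
0: fault, evict 4, frames (6 8 0)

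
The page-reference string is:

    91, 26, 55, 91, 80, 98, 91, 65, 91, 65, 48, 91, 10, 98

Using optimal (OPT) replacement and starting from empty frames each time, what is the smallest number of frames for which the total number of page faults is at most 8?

f=1: 14 faults
f=2: 9 faults
f=3: 8 faults
f=4: 8 faults
f=5: 8 faults
f=6: 8 faults
f=7: 8 faults
f=8: 8 faults
Smallest f with faults ≤ 8 is 3.

3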